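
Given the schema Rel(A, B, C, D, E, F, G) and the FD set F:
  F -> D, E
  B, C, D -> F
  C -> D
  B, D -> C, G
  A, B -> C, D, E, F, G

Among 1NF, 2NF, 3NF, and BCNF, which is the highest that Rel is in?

Candidate key: {A, B}. Prime attributes: {A, B}.
F -> D, E breaks BCNF: {F}⁺ = {D, E, F}, so {F} is not a superkey.
F -> D, E has non-prime {D, E} on the right and a non-superkey on the left, so 3NF fails.
No non-prime attribute depends on a proper subset of any candidate key, so 2NF holds.

2NF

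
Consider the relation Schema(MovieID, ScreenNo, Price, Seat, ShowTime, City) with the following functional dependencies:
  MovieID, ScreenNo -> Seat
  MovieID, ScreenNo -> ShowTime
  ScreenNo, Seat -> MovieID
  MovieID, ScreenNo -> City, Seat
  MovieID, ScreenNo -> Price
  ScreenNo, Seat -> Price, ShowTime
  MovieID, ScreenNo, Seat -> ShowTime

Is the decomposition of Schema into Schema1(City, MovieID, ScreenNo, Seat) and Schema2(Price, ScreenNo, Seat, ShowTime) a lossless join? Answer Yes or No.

Common attributes: {ScreenNo, Seat}; their closure is {City, MovieID, Price, ScreenNo, Seat, ShowTime}.
This includes all of Schema1, so the common attributes are a superkey of Schema1 — the join is lossless.

Yes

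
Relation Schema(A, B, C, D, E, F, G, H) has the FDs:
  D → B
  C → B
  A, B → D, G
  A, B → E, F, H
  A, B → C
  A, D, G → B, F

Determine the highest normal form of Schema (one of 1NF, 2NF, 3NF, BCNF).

3NF

Candidate keys: {A, B}, {A, C}, {A, D}. Prime attributes: {A, B, C, D}.
D → B: {D}⁺ = {B, D}, which is not all of the attributes, so the left side is not a superkey — BCNF is violated.
But every attribute on its right side ({B}) is prime, and the same holds for every other non-superkey FD, so 3NF still holds.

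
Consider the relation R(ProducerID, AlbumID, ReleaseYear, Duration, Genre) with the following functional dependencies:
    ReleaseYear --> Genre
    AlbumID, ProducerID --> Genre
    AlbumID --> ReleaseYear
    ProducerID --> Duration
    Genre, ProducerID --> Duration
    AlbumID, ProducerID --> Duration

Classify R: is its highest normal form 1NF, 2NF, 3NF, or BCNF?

Candidate key: {AlbumID, ProducerID}. Prime attributes: {AlbumID, ProducerID}.
ReleaseYear --> Genre: {ReleaseYear}⁺ = {Genre, ReleaseYear}, which is not all of the attributes, so the left side is not a superkey — BCNF is violated.
Because {Genre} is non-prime and the left side of ReleaseYear --> Genre is not a superkey, the relation is not in 3NF.
Since {AlbumID} ⊂ {AlbumID, ProducerID} and {AlbumID}⁺ ⊇ {Genre, ReleaseYear} with {Genre, ReleaseYear} non-prime, there is a partial dependency; 2NF fails.

1NF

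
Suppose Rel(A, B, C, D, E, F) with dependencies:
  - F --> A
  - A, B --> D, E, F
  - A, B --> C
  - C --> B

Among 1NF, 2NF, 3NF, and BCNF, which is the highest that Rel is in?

3NF

Candidate keys: {A, B}, {A, C}, {B, F}, {C, F}. Prime attributes: {A, B, C, F}.
F --> A: {F}⁺ = {A, F}, which is not all of the attributes, so the left side is not a superkey — BCNF is violated.
Its right-hand attributes {A} are all prime, as are those of every other non-superkey FD — the relation is in 3NF.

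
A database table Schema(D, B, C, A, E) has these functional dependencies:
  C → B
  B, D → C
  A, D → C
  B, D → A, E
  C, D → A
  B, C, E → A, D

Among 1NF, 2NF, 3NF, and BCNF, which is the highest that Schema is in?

3NF

Candidate keys: {A, D}, {B, D}, {C, D}, {C, E}. Prime attributes: {A, B, C, D, E}.
C → B breaks BCNF: {C}⁺ = {B, C}, so {C} is not a superkey.
Since {B} ⊆ prime attributes and every other non-superkey FD also has a prime right side, the schema is in 3NF.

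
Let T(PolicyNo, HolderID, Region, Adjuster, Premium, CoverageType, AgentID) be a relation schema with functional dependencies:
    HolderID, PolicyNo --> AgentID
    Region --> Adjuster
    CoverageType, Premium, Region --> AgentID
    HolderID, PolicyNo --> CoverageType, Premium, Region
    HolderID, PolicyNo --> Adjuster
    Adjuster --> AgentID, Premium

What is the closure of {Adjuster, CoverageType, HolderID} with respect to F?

Start with {Adjuster, CoverageType, HolderID}.
Adjuster --> AgentID, Premium applies; add {AgentID, Premium} → now {Adjuster, AgentID, CoverageType, HolderID, Premium}.
No further FD applies.

{Adjuster, AgentID, CoverageType, HolderID, Premium}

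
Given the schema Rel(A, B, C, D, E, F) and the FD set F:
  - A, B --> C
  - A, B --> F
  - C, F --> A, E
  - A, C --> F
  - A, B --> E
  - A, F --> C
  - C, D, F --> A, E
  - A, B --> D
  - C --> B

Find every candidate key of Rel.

{A, B}, {A, C}, {A, F}, {C, F}

{A, B}⁺ = {A, B, C, D, E, F} — all of the relation — so {A, B} is a candidate key.
{A, C}⁺ = {A, B, C, D, E, F} — all of the relation — so {A, C} is a candidate key.
{A, F}⁺ = {A, B, C, D, E, F} — all of the relation — so {A, F} is a candidate key.
{C, F}⁺ = {A, B, C, D, E, F} — all of the relation — so {C, F} is a candidate key.
No proper subset of any of these is a key, and no other minimal superkey exists.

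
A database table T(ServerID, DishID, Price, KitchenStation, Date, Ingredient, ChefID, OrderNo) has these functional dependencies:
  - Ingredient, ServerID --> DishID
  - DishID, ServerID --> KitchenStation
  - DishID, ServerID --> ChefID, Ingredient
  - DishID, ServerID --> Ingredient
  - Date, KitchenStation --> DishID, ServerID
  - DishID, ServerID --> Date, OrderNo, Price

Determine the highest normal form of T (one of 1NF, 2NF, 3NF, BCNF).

BCNF

Candidate keys: {Date, KitchenStation}, {DishID, ServerID}, {Ingredient, ServerID}. Prime attributes: {Date, DishID, Ingredient, KitchenStation, ServerID}.
The left-hand side of every FD is a superkey, so BCNF is satisfied.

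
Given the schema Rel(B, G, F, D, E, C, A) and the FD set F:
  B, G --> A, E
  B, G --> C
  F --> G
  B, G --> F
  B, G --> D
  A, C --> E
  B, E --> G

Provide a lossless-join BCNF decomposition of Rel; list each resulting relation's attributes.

Candidate keys of the original relation: {A, B, C}, {B, E}, {B, F}, {B, G}.
Within {A, B, C, D, E, F, G}: {F}⁺ ∩ {A, B, C, D, E, F, G} = {F, G}, not the whole set, so F --> G violates BCNF; decompose into {F, G} and {A, B, C, D, E, F}.
{F, G} is in BCNF.
Within {A, B, C, D, E, F}: {A, C}⁺ ∩ {A, B, C, D, E, F} = {A, C, E}, not the whole set, so A, C --> E violates BCNF; decompose into {A, C, E} and {A, B, C, D, F}.
{A, C, E} is in BCNF.
{A, B, C, D, F} is in BCNF.

{A, B, C, D, F}; {A, C, E}; {F, G}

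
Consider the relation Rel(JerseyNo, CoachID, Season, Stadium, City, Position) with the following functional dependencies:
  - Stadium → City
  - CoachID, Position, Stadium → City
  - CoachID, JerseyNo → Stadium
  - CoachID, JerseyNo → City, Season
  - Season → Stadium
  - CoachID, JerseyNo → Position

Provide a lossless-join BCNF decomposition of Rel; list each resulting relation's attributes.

{City, Stadium}; {CoachID, JerseyNo, Position, Season}; {Season, Stadium}

Candidate key of the original relation: {CoachID, JerseyNo}.
In {City, CoachID, JerseyNo, Position, Season, Stadium}, {Stadium} is not a superkey ({Stadium}⁺ restricted to this set is {City, Stadium}), so split on Stadium → City into {City, Stadium} and {CoachID, JerseyNo, Position, Season, Stadium}.
{City, Stadium} is in BCNF.
In {CoachID, JerseyNo, Position, Season, Stadium}, {Season} is not a superkey ({Season}⁺ restricted to this set is {Season, Stadium}), so split on Season → Stadium into {Season, Stadium} and {CoachID, JerseyNo, Position, Season}.
{Season, Stadium} is in BCNF.
{CoachID, JerseyNo, Position, Season} is in BCNF.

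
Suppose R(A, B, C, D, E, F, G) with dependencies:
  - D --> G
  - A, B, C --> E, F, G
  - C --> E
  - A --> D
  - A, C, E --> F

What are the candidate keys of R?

{A, B, C} never appear on the right of any FD, so every key must include all of them.
{A, B, C}⁺ = {A, B, C, D, E, F, G}, which is every attribute, so {A, B, C} is a candidate key.
No other minimal set has full closure, so this is the only candidate key.

{A, B, C}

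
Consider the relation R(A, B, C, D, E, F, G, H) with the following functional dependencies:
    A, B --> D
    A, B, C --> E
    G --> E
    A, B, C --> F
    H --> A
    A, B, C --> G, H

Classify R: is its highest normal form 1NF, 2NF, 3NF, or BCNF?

1NF

Candidate keys: {A, B, C}, {B, C, H}. Prime attributes: {A, B, C, H}.
A, B --> D breaks BCNF: {A, B}⁺ = {A, B, D}, so {A, B} is not a superkey.
A, B --> D determines the non-prime attribute {D} from a non-superkey — 3NF is violated.
Since {A, B} ⊂ {A, B, C} and {A, B}⁺ ⊇ {D} with {D} non-prime, there is a partial dependency; 2NF fails.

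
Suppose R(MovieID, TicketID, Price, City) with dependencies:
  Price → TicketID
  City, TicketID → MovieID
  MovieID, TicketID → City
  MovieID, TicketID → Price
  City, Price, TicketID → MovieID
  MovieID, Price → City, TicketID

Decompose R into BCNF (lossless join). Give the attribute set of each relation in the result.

{City, MovieID, Price}; {Price, TicketID}

Candidate keys of the original relation: {City, Price}, {City, TicketID}, {MovieID, Price}, {MovieID, TicketID}.
{City, MovieID, Price, TicketID}: {Price} determines {Price, TicketID} here but is not a superkey — split on Price → TicketID, giving {Price, TicketID} and {City, MovieID, Price}.
{Price, TicketID} has no BCNF violation.
{City, MovieID, Price} has no BCNF violation.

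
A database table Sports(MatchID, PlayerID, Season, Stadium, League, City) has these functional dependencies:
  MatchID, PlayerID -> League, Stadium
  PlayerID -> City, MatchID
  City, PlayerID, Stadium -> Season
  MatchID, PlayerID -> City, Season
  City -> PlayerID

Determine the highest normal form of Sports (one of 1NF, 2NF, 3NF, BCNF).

BCNF

Candidate keys: {City}, {PlayerID}. Prime attributes: {City, PlayerID}.
Each dependency's left side is a superkey — BCNF holds.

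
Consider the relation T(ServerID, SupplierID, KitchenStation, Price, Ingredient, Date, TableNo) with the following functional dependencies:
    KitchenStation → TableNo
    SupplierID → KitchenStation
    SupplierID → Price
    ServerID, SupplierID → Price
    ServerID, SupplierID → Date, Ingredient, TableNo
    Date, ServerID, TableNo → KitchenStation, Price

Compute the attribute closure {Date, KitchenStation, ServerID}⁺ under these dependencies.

{Date, KitchenStation, Price, ServerID, TableNo}

Start with {Date, KitchenStation, ServerID}.
KitchenStation → TableNo applies; add {TableNo} → now {Date, KitchenStation, ServerID, TableNo}.
Date, ServerID, TableNo → KitchenStation, Price applies; add {Price} → now {Date, KitchenStation, Price, ServerID, TableNo}.
No further FD applies.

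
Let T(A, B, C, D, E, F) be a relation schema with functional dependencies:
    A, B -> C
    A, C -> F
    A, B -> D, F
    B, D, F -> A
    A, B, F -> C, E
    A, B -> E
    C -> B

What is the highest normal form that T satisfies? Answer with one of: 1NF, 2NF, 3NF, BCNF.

3NF

Candidate keys: {A, B}, {A, C}, {B, D, F}, {C, D, F}. Prime attributes: {A, B, C, D, F}.
C -> B: {C}⁺ = {B, C}, which is not all of the attributes, so the left side is not a superkey — BCNF is violated.
Its right-hand attributes {B} are all prime, as are those of every other non-superkey FD — the relation is in 3NF.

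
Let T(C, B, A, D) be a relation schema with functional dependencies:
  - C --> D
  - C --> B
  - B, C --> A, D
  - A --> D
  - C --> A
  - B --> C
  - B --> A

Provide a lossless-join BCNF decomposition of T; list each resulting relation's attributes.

Candidate keys of the original relation: {B}, {C}.
Within {A, B, C, D}: {A}⁺ ∩ {A, B, C, D} = {A, D}, not the whole set, so A --> D violates BCNF; decompose into {A, D} and {A, B, C}.
{A, D}: every determinant is a superkey — BCNF.
{A, B, C}: every determinant is a superkey — BCNF.

{A, B, C}; {A, D}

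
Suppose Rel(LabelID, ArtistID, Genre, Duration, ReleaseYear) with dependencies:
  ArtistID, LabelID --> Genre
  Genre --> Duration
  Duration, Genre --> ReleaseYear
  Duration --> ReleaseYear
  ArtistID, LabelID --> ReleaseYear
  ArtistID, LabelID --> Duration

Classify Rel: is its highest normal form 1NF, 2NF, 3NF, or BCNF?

Candidate key: {ArtistID, LabelID}. Prime attributes: {ArtistID, LabelID}.
Genre --> Duration: {Genre}⁺ = {Duration, Genre, ReleaseYear}, which is not all of the attributes, so the left side is not a superkey — BCNF is violated.
Genre --> Duration has non-prime {Duration} on the right and a non-superkey on the left, so 3NF fails.
No non-prime attribute depends on a proper subset of any candidate key, so 2NF holds.

2NF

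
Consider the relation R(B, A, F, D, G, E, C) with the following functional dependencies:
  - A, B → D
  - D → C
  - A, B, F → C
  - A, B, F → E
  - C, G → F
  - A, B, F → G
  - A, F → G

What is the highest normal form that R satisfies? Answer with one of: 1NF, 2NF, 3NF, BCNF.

Candidate keys: {A, B, F}, {A, B, G}. Prime attributes: {A, B, F, G}.
A, B → D breaks BCNF: {A, B}⁺ = {A, B, C, D}, so {A, B} is not a superkey.
A, B → D determines the non-prime attribute {D} from a non-superkey — 3NF is violated.
Since {A, B} ⊂ {A, B, F} and {A, B}⁺ ⊇ {C, D} with {C, D} non-prime, there is a partial dependency; 2NF fails.

1NF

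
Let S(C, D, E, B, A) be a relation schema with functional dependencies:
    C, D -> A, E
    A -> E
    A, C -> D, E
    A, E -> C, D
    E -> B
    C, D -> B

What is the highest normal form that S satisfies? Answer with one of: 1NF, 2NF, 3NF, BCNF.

2NF

Candidate keys: {A}, {C, D}. Prime attributes: {A, C, D}.
E -> B breaks BCNF: {E}⁺ = {B, E}, so {E} is not a superkey.
E -> B determines the non-prime attribute {B} from a non-superkey — 3NF is violated.
Checking every proper subset of each key, none determines a non-prime attribute — 2NF is satisfied.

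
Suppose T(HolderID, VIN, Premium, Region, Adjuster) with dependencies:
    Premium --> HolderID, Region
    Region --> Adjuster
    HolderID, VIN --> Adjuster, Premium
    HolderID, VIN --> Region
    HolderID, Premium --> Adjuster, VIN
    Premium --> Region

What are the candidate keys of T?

{HolderID, VIN}, {Premium}

Closure of {Premium} is {Adjuster, HolderID, Premium, Region, VIN}, the whole schema; {Premium} is a candidate key.
Closure of {HolderID, VIN} is {Adjuster, HolderID, Premium, Region, VIN}, the whole schema; {HolderID, VIN} is a candidate key.
No proper subset of any of these is a key, and no other minimal superkey exists.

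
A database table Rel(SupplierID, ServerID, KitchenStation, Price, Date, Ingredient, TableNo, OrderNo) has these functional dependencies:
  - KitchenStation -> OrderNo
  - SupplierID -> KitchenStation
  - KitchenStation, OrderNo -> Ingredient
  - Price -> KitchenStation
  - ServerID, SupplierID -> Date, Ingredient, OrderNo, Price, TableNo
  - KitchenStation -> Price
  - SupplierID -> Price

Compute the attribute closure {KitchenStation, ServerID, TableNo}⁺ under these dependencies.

Start with {KitchenStation, ServerID, TableNo}.
KitchenStation -> OrderNo applies; add {OrderNo} → now {KitchenStation, OrderNo, ServerID, TableNo}.
KitchenStation, OrderNo -> Ingredient applies; add {Ingredient} → now {Ingredient, KitchenStation, OrderNo, ServerID, TableNo}.
KitchenStation -> Price applies; add {Price} → now {Ingredient, KitchenStation, OrderNo, Price, ServerID, TableNo}.
No further FD applies.

{Ingredient, KitchenStation, OrderNo, Price, ServerID, TableNo}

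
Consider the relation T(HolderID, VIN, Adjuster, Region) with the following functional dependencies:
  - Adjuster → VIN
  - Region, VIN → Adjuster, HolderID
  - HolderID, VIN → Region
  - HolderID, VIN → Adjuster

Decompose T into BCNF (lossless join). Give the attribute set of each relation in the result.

Candidate keys of the original relation: {Adjuster, HolderID}, {Adjuster, Region}, {HolderID, VIN}, {Region, VIN}.
{Adjuster, HolderID, Region, VIN}: {Adjuster} determines {Adjuster, VIN} here but is not a superkey — split on Adjuster → VIN, giving {Adjuster, VIN} and {Adjuster, HolderID, Region}.
{Adjuster, VIN} has no BCNF violation.
{Adjuster, HolderID, Region} has no BCNF violation.

{Adjuster, HolderID, Region}; {Adjuster, VIN}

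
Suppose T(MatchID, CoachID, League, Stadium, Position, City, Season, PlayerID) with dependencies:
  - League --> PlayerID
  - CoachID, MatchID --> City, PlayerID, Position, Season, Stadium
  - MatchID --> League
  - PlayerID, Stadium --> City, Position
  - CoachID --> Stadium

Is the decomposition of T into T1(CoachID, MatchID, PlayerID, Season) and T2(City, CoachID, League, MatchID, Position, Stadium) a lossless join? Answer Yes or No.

Yes

The shared attributes are {CoachID, MatchID} and {CoachID, MatchID}⁺ = {City, CoachID, League, MatchID, PlayerID, Position, Season, Stadium}.
Since T1 ⊆ {City, CoachID, League, MatchID, PlayerID, Position, Season, Stadium}, the intersection is a superkey of T1; the decomposition is lossless.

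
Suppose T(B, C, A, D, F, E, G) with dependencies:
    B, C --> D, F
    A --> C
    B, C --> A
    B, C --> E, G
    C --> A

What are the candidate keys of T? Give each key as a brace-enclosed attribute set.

No FD produces {B}, so it must be in every candidate key.
{A, B}⁺ = {A, B, C, D, E, F, G}, which is every attribute, so {A, B} is a candidate key.
{B, C}⁺ = {A, B, C, D, E, F, G}, which is every attribute, so {B, C} is a candidate key.
Any other superkey properly contains one of these, so there are no further candidate keys.

{A, B}, {B, C}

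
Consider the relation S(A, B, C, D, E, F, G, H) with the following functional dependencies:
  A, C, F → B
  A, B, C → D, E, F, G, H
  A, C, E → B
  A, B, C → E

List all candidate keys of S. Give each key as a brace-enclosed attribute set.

{A, B, C}, {A, C, E}, {A, C, F}

Attributes never on any right-hand side: {A, C} — every candidate key must contain all of them.
{A, B, C}⁺ = {A, B, C, D, E, F, G, H}, which is every attribute, so {A, B, C} is a candidate key.
{A, C, E}⁺ = {A, B, C, D, E, F, G, H}, which is every attribute, so {A, C, E} is a candidate key.
{A, C, F}⁺ = {A, B, C, D, E, F, G, H}, which is every attribute, so {A, C, F} is a candidate key.
No proper subset of any of these is a key, and no other minimal superkey exists.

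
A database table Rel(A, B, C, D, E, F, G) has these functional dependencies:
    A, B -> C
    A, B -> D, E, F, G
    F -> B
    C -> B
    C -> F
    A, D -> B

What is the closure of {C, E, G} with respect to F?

{B, C, E, F, G}

Start with {C, E, G}.
C -> B applies; add {B} → now {B, C, E, G}.
C -> F applies; add {F} → now {B, C, E, F, G}.
No further FD applies.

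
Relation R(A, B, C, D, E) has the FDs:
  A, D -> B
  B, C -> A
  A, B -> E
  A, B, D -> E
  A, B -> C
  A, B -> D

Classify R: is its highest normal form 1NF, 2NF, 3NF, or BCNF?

Candidate keys: {A, B}, {A, D}, {B, C}. Prime attributes: {A, B, C, D}.
Every FD has a superkey on the left, so the relation is in BCNF.

BCNF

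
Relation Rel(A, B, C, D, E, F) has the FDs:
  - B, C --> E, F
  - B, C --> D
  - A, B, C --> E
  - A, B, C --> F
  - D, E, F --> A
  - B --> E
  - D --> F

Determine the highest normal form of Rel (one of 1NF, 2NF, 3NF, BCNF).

1NF

Candidate key: {B, C}. Prime attributes: {B, C}.
D, E, F --> A: {D, E, F}⁺ = {A, D, E, F}, which is not all of the attributes, so the left side is not a superkey — BCNF is violated.
D, E, F --> A has non-prime {A} on the right and a non-superkey on the left, so 3NF fails.
The proper key subset {B} of {B, C} determines non-prime {E}, so the relation is not even in 2NF.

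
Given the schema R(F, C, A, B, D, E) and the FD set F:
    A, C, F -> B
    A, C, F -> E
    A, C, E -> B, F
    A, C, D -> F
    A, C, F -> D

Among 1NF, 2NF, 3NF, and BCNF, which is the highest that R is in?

BCNF

Candidate keys: {A, C, D}, {A, C, E}, {A, C, F}. Prime attributes: {A, C, D, E, F}.
Each dependency's left side is a superkey — BCNF holds.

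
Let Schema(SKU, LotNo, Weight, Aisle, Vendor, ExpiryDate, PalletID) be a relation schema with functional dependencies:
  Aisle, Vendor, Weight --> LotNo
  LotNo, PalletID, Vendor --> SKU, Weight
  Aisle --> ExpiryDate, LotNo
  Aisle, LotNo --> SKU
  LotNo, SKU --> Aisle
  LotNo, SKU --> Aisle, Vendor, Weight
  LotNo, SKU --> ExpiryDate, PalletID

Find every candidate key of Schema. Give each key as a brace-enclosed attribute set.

{Aisle}, {LotNo, PalletID, Vendor}, {LotNo, SKU}

{Aisle}⁺ = {Aisle, ExpiryDate, LotNo, PalletID, SKU, Vendor, Weight} — all of the relation — so {Aisle} is a candidate key.
{LotNo, SKU}⁺ = {Aisle, ExpiryDate, LotNo, PalletID, SKU, Vendor, Weight} — all of the relation — so {LotNo, SKU} is a candidate key.
{LotNo, PalletID, Vendor}⁺ = {Aisle, ExpiryDate, LotNo, PalletID, SKU, Vendor, Weight} — all of the relation — so {LotNo, PalletID, Vendor} is a candidate key.
No proper subset of any of these is a key, and no other minimal superkey exists.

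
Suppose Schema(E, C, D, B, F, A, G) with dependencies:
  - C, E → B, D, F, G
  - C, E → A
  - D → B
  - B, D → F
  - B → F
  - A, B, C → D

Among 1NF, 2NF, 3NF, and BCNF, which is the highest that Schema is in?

Candidate key: {C, E}. Prime attributes: {C, E}.
For D → B we have {D}⁺ = {B, D, F}; {D} is not a superkey, so BCNF fails.
Because {B} is non-prime and the left side of D → B is not a superkey, the relation is not in 3NF.
No non-prime attribute depends on a proper subset of any candidate key, so 2NF holds.

2NF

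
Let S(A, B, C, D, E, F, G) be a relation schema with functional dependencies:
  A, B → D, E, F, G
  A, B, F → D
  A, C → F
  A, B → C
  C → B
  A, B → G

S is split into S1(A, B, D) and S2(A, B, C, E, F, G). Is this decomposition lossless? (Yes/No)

The shared attributes are {A, B} and {A, B}⁺ = {A, B, C, D, E, F, G}.
This includes all of S1, so the common attributes are a superkey of S1 — the join is lossless.

Yes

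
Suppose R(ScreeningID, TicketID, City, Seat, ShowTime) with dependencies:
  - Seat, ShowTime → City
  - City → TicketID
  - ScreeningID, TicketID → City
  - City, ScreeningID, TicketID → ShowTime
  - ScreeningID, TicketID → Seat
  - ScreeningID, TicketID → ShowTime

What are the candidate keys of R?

{City, ScreeningID}, {ScreeningID, Seat, ShowTime}, {ScreeningID, TicketID}

{ScreeningID} never appears on the right of any FD, so every key must include it.
{City, ScreeningID}⁺ = {City, ScreeningID, Seat, ShowTime, TicketID} — all of the relation — so {City, ScreeningID} is a candidate key.
{ScreeningID, TicketID}⁺ = {City, ScreeningID, Seat, ShowTime, TicketID} — all of the relation — so {ScreeningID, TicketID} is a candidate key.
{ScreeningID, Seat, ShowTime}⁺ = {City, ScreeningID, Seat, ShowTime, TicketID} — all of the relation — so {ScreeningID, Seat, ShowTime} is a candidate key.
No proper subset of any of these is a key, and no other minimal superkey exists.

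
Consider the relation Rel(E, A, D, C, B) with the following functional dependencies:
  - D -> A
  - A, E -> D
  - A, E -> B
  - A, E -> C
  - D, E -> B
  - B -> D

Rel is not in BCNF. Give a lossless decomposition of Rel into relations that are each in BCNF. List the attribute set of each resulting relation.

Candidate keys of the original relation: {A, E}, {B, E}, {D, E}.
{A, B, C, D, E}: {D} determines {A, D} here but is not a superkey — split on D -> A, giving {A, D} and {B, C, D, E}.
{A, D} has no BCNF violation.
{B, C, D, E}: {B} determines {B, D} here but is not a superkey — split on B -> D, giving {B, D} and {B, C, E}.
{B, D} has no BCNF violation.
{B, C, E} has no BCNF violation.

{A, D}; {B, C, E}; {B, D}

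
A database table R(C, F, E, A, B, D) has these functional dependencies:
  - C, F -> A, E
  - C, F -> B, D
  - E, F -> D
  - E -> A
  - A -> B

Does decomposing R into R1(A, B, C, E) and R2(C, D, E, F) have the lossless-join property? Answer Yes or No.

Yes

Common attributes: {C, E}; their closure is {A, B, C, E}.
Since R1 ⊆ {A, B, C, E}, the intersection is a superkey of R1; the decomposition is lossless.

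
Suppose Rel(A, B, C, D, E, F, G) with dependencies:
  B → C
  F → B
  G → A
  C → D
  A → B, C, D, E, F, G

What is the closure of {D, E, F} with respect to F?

{B, C, D, E, F}

Start with {D, E, F}.
F → B applies; add {B} → now {B, D, E, F}.
B → C applies; add {C} → now {B, C, D, E, F}.
No further FD applies.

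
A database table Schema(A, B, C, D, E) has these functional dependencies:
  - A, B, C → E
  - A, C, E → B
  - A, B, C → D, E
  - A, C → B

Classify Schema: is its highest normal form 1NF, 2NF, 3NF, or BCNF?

BCNF

Candidate key: {A, C}. Prime attributes: {A, C}.
The left-hand side of every FD is a superkey, so BCNF is satisfied.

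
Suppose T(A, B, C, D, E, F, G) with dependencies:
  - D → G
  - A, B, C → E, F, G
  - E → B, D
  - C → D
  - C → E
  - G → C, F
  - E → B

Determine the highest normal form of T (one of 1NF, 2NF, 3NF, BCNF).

Candidate keys: {A, C}, {A, D}, {A, E}, {A, G}. Prime attributes: {A, C, D, E, G}.
For D → G we have {D}⁺ = {B, C, D, E, F, G}; {D} is not a superkey, so BCNF fails.
E → B, D determines the non-prime attribute {B} from a non-superkey — 3NF is violated.
The proper key subset {C} of {A, C} determines non-prime {B, F}, so the relation is not even in 2NF.

1NF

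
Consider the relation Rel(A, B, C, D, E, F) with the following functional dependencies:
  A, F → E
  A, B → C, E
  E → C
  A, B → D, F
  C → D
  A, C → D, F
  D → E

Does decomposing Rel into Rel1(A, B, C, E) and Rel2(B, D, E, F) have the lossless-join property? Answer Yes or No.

Common attributes: {B, E}; their closure is {B, C, D, E}.
The closure covers neither Rel1 nor Rel2 entirely; the join is not lossless.

No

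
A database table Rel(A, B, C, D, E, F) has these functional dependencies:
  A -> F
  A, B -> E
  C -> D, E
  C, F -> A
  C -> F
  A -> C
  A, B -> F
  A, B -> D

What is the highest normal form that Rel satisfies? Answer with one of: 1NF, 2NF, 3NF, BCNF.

Candidate keys: {A, B}, {B, C}. Prime attributes: {A, B, C}.
For A -> F we have {A}⁺ = {A, C, D, E, F}; {A} is not a superkey, so BCNF fails.
Because {F} is non-prime and the left side of A -> F is not a superkey, the relation is not in 3NF.
Since {A} ⊂ {A, B} and {A}⁺ ⊇ {D, E, F} with {D, E, F} non-prime, there is a partial dependency; 2NF fails.

1NF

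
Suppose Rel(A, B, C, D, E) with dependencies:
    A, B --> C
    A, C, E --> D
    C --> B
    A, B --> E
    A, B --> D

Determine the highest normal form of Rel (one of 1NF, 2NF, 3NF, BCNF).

3NF

Candidate keys: {A, B}, {A, C}. Prime attributes: {A, B, C}.
C --> B: {C}⁺ = {B, C}, which is not all of the attributes, so the left side is not a superkey — BCNF is violated.
But every attribute on its right side ({B}) is prime, and the same holds for every other non-superkey FD, so 3NF still holds.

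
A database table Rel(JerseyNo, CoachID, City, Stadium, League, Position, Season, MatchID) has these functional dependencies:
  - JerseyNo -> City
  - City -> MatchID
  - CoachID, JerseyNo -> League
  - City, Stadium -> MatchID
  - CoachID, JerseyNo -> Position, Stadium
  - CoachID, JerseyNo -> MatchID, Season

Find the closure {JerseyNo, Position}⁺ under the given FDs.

Start with {JerseyNo, Position}.
JerseyNo -> City applies; add {City} → now {City, JerseyNo, Position}.
City -> MatchID applies; add {MatchID} → now {City, JerseyNo, MatchID, Position}.
No further FD applies.

{City, JerseyNo, MatchID, Position}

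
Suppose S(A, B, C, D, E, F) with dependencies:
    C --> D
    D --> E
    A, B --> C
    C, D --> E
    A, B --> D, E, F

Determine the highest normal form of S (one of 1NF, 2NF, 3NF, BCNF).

Candidate key: {A, B}. Prime attributes: {A, B}.
C --> D: {C}⁺ = {C, D, E}, which is not all of the attributes, so the left side is not a superkey — BCNF is violated.
C --> D has non-prime {D} on the right and a non-superkey on the left, so 3NF fails.
Checking every proper subset of each key, none determines a non-prime attribute — 2NF is satisfied.

2NF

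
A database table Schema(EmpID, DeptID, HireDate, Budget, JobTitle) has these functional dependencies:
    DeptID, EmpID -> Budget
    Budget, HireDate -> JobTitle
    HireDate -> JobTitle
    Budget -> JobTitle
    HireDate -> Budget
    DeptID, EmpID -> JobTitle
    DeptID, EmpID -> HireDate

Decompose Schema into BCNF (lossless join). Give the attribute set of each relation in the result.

{Budget, HireDate}; {Budget, JobTitle}; {DeptID, EmpID, HireDate}

Candidate key of the original relation: {DeptID, EmpID}.
In {Budget, DeptID, EmpID, HireDate, JobTitle}, {Budget, HireDate} is not a superkey ({Budget, HireDate}⁺ restricted to this set is {Budget, HireDate, JobTitle}), so split on Budget, HireDate -> JobTitle into {Budget, HireDate, JobTitle} and {Budget, DeptID, EmpID, HireDate}.
In {Budget, HireDate, JobTitle}, {Budget} is not a superkey ({Budget}⁺ restricted to this set is {Budget, JobTitle}), so split on Budget -> JobTitle into {Budget, JobTitle} and {Budget, HireDate}.
{Budget, JobTitle} has no BCNF violation.
{Budget, HireDate} has no BCNF violation.
In {Budget, DeptID, EmpID, HireDate}, {HireDate} is not a superkey ({HireDate}⁺ restricted to this set is {Budget, HireDate}), so split on HireDate -> Budget into {Budget, HireDate} and {DeptID, EmpID, HireDate}.
{Budget, HireDate} has no BCNF violation.
{DeptID, EmpID, HireDate} has no BCNF violation.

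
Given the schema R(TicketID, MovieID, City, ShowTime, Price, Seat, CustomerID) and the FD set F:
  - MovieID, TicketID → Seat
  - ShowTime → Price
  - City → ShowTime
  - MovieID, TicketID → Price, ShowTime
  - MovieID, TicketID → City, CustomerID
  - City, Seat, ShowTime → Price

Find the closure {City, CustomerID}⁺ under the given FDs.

Start with {City, CustomerID}.
City → ShowTime applies; add {ShowTime} → now {City, CustomerID, ShowTime}.
ShowTime → Price applies; add {Price} → now {City, CustomerID, Price, ShowTime}.
No further FD applies.

{City, CustomerID, Price, ShowTime}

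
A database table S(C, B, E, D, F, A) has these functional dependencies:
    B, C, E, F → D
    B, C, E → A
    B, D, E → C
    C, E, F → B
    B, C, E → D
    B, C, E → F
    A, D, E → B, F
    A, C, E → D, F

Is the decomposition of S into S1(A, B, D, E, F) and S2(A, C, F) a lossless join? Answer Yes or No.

No

S1 ∩ S2 = {A, F}; its closure under F is {A, F}.
S1 ⊄ {A, F} and S2 ⊄ {A, F}, so the split is lossy.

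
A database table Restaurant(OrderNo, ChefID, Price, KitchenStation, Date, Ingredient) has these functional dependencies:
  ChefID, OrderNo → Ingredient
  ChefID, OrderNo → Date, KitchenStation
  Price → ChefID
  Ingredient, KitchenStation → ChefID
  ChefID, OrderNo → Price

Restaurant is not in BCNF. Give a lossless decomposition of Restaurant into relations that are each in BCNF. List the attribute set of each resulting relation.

{ChefID, Price}; {Date, Ingredient, KitchenStation, OrderNo, Price}

Candidate keys of the original relation: {ChefID, OrderNo}, {Ingredient, KitchenStation, OrderNo}, {OrderNo, Price}.
{ChefID, Date, Ingredient, KitchenStation, OrderNo, Price}: {Price} determines {ChefID, Price} here but is not a superkey — split on Price → ChefID, giving {ChefID, Price} and {Date, Ingredient, KitchenStation, OrderNo, Price}.
{ChefID, Price} has no BCNF violation.
{Date, Ingredient, KitchenStation, OrderNo, Price} has no BCNF violation.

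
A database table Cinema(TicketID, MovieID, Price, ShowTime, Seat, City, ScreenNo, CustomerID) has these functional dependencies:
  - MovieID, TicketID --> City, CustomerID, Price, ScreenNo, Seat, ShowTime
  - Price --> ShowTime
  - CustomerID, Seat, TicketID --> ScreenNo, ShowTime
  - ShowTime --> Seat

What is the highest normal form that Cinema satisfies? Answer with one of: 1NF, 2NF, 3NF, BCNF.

Candidate key: {MovieID, TicketID}. Prime attributes: {MovieID, TicketID}.
Price --> ShowTime: {Price}⁺ = {Price, Seat, ShowTime}, which is not all of the attributes, so the left side is not a superkey — BCNF is violated.
Price --> ShowTime determines the non-prime attribute {ShowTime} from a non-superkey — 3NF is violated.
Checking every proper subset of each key, none determines a non-prime attribute — 2NF is satisfied.

2NF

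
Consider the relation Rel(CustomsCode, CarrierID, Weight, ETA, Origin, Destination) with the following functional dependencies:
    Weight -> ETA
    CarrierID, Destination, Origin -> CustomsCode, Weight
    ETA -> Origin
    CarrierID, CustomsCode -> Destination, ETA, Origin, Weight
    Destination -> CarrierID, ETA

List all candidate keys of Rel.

{Destination} is a candidate key since {Destination}⁺ = {CarrierID, CustomsCode, Destination, ETA, Origin, Weight} covers every attribute.
{CarrierID, CustomsCode} is a candidate key since {CarrierID, CustomsCode}⁺ = {CarrierID, CustomsCode, Destination, ETA, Origin, Weight} covers every attribute.
Any other superkey properly contains one of these, so there are no further candidate keys.

{CarrierID, CustomsCode}, {Destination}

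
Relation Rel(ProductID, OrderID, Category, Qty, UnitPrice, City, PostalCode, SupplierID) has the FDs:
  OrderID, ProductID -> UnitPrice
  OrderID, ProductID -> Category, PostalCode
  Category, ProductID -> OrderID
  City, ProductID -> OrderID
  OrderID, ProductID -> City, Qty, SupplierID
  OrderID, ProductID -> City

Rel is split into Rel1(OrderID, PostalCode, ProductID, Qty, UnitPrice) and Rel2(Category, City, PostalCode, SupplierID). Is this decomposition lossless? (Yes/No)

No

Rel1 ∩ Rel2 = {PostalCode}; its closure under F is {PostalCode}.
The closure covers neither Rel1 nor Rel2 entirely; the join is not lossless.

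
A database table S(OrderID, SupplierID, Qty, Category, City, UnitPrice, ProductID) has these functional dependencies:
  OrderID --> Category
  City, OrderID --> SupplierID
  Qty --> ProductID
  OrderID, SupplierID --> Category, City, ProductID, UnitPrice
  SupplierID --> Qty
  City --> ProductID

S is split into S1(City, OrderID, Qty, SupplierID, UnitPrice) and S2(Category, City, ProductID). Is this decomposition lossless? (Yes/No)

The shared attributes are {City} and {City}⁺ = {City, ProductID}.
Neither S1 nor S2 is contained in that closure, so the decomposition is lossy.

No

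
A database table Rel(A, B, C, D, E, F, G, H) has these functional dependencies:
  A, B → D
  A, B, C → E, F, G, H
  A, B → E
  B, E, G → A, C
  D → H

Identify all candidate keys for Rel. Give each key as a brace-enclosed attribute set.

{B} never appears on the right of any FD, so every key must include it.
{A, B, C}⁺ = {A, B, C, D, E, F, G, H} — all of the relation — so {A, B, C} is a candidate key.
{A, B, G}⁺ = {A, B, C, D, E, F, G, H} — all of the relation — so {A, B, G} is a candidate key.
{B, E, G}⁺ = {A, B, C, D, E, F, G, H} — all of the relation — so {B, E, G} is a candidate key.
Any other superkey properly contains one of these, so there are no further candidate keys.

{A, B, C}, {A, B, G}, {B, E, G}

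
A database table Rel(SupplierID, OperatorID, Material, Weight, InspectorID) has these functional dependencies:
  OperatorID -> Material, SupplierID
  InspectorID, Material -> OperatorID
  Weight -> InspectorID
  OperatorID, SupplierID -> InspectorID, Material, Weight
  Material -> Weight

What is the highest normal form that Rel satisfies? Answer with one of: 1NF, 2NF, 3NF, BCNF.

Candidate keys: {Material}, {OperatorID}. Prime attributes: {Material, OperatorID}.
Weight -> InspectorID breaks BCNF: {Weight}⁺ = {InspectorID, Weight}, so {Weight} is not a superkey.
Weight -> InspectorID has non-prime {InspectorID} on the right and a non-superkey on the left, so 3NF fails.
All keys have size 1, which rules out partial dependencies — 2NF is satisfied.

2NF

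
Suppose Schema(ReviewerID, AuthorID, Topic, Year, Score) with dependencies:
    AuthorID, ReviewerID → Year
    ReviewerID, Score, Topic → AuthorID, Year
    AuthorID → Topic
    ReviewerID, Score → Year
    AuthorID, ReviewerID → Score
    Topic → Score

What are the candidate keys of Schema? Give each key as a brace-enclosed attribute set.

No FD produces {ReviewerID}, so it must be in every candidate key.
Closure of {AuthorID, ReviewerID} is {AuthorID, ReviewerID, Score, Topic, Year}, the whole schema; {AuthorID, ReviewerID} is a candidate key.
Closure of {ReviewerID, Topic} is {AuthorID, ReviewerID, Score, Topic, Year}, the whole schema; {ReviewerID, Topic} is a candidate key.
These are minimal and exhaustive — every other superkey contains one of them.

{AuthorID, ReviewerID}, {ReviewerID, Topic}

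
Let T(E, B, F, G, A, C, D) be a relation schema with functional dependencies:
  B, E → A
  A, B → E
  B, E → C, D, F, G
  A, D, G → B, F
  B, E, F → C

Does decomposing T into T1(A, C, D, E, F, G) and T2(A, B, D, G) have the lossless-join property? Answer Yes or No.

Yes

The shared attributes are {A, D, G} and {A, D, G}⁺ = {A, B, C, D, E, F, G}.
T1 is contained in that closure, so T1 ∩ T2 → T1 holds and the join is lossless.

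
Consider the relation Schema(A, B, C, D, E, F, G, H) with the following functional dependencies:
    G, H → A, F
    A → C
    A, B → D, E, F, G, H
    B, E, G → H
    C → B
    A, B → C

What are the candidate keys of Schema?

{A} is a candidate key since {A}⁺ = {A, B, C, D, E, F, G, H} covers every attribute.
{G, H} is a candidate key since {G, H}⁺ = {A, B, C, D, E, F, G, H} covers every attribute.
{B, E, G} is a candidate key since {B, E, G}⁺ = {A, B, C, D, E, F, G, H} covers every attribute.
{C, E, G} is a candidate key since {C, E, G}⁺ = {A, B, C, D, E, F, G, H} covers every attribute.
Any other superkey properly contains one of these, so there are no further candidate keys.

{A}, {B, E, G}, {C, E, G}, {G, H}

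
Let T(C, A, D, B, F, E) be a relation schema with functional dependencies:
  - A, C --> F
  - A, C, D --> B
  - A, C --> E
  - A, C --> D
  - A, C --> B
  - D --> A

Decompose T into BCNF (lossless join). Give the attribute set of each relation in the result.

Candidate keys of the original relation: {A, C}, {C, D}.
Within {A, B, C, D, E, F}: {D}⁺ ∩ {A, B, C, D, E, F} = {A, D}, not the whole set, so D --> A violates BCNF; decompose into {A, D} and {B, C, D, E, F}.
{A, D}: every determinant is a superkey — BCNF.
{B, C, D, E, F}: every determinant is a superkey — BCNF.

{A, D}; {B, C, D, E, F}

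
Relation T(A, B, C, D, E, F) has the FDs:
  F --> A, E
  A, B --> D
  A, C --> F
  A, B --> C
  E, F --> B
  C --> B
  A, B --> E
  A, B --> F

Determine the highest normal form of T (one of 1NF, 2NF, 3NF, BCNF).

Candidate keys: {A, B}, {A, C}, {F}. Prime attributes: {A, B, C, F}.
For C --> B we have {C}⁺ = {B, C}; {C} is not a superkey, so BCNF fails.
Since {B} ⊆ prime attributes and every other non-superkey FD also has a prime right side, the schema is in 3NF.

3NF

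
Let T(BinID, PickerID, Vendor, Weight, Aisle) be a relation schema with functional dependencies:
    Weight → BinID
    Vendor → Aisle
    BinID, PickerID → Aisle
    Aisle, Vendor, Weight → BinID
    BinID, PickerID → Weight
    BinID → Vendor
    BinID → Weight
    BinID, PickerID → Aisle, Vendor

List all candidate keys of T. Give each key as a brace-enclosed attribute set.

{BinID, PickerID}, {PickerID, Weight}

Attributes never on any right-hand side: {PickerID} — every candidate key must contain it.
{BinID, PickerID}⁺ = {Aisle, BinID, PickerID, Vendor, Weight}, which is every attribute, so {BinID, PickerID} is a candidate key.
{PickerID, Weight}⁺ = {Aisle, BinID, PickerID, Vendor, Weight}, which is every attribute, so {PickerID, Weight} is a candidate key.
Any other superkey properly contains one of these, so there are no further candidate keys.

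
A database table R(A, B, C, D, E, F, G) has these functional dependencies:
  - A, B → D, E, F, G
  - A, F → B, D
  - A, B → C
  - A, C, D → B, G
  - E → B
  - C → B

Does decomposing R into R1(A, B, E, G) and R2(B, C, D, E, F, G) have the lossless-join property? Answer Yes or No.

The shared attributes are {B, E, G} and {B, E, G}⁺ = {B, E, G}.
R1 ⊄ {B, E, G} and R2 ⊄ {B, E, G}, so the split is lossy.

No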